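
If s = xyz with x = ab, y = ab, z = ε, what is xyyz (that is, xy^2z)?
ababab

Given x = 'ab', y = 'ab', z = '' and i = 2:

xy^2z = x + y·y·...·y (2 times) + z
       = 'ab' + 'ab'^2 + ''
       = 'ab' + 'abab' + ''
       = 'ababab'

The pumped string is 'ababab' with length 6.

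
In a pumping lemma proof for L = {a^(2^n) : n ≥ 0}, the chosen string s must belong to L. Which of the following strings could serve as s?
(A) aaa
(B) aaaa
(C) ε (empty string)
(B) aaaa

The pumping lemma is applied to a string s that lies in L, so first check membership of each option:
- (A) aaa has length 3, strictly between 2^1 = 2 and 2^2 = 4, so it is not in L ✗
- (B) aaaa has length 4 = 2^2, so it is in L ✓
- (C) ε has length 0, which is not a power of 2, so it is not in L ✗

Only (B) aaaa is in L, so it is the only candidate that could play the role of s.
(In a complete proof one picks s in terms of the pumping length p so that |s| ≥ p is guaranteed; a fixed string like aaaa illustrates the shape of such an s.)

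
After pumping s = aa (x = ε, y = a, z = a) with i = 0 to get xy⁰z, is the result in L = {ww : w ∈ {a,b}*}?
No

xy⁰z = ε · ε · a = a.
a has odd length 1, so it cannot be written as ww and is not in L.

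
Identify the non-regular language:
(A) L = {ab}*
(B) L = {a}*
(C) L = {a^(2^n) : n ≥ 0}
(C) {a^(2^n) : n ≥ 0}

(C) L = {a^(2^n) : n ≥ 0} is NOT regular.

The pumping lemma can be used to prove this:
After pumping, length is no longer a power of 2

The other languages are regular because they can be recognized by finite automata.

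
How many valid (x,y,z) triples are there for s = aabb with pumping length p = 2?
3

For s = 'aabb' with pumping length p = 2:

Constraints: |xy| ≤ 2, |y| > 0

Valid decompositions (|xy| ≤ p, |y| ≥ 1):
  • x='', y='a', z='abb'
  • x='a', y='a', z='bb'
  • x='', y='aa', z='bb'

Total count: 3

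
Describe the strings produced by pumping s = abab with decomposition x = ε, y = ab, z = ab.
{xy^i z : i ≥ 0} = {(ab)^(i+1) : i ≥ 0} = {ab, abab, ababab, ...}

With x = ε, y = ab, z = ab: Pumping 'ab' gives strings of alternating a's and b's.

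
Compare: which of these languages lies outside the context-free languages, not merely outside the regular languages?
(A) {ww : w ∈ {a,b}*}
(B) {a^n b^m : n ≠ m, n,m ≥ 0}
(A) {ww : w ∈ {a,b}*}

(A) {ww : w ∈ {a,b}*} requires the CFL pumping lemma.

- {a^n b^m : n ≠ m, n,m ≥ 0} is context-free (but not regular)
  • Can be shown non-regular with the regular pumping lemma
  • After pumping a's, we can make n = m

- {ww : w ∈ {a,b}*} is NOT context-free
  • Requires the CFL pumping lemma to prove
  • Cannot verify equality of two arbitrary substrings

The CFL pumping lemma is "stronger" in that it can prove non-membership
in the larger class of context-free languages.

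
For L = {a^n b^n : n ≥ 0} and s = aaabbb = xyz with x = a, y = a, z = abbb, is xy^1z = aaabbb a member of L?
Yes

xy¹z = a · a · abbb = aaabbb.
aaabbb = a^3 b^3 has equal counts (3 = 3), so it is in L.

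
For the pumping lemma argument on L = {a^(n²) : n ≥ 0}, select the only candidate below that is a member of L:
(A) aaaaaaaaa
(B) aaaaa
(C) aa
(A) aaaaaaaaa

The pumping lemma is applied to a string s that lies in L, so first check membership of each option:
- (A) aaaaaaaaa has length 9 = 3², a perfect square, so it is in L ✓
- (B) aaaaa has length 5, strictly between 2² = 4 and 3² = 9, so it is not in L ✗
- (C) aa has length 2, strictly between 1² = 1 and 2² = 4, so it is not in L ✗

Only (A) aaaaaaaaa is in L, so it is the only candidate that could play the role of s.
(In a complete proof one picks s in terms of the pumping length p so that |s| ≥ p is guaranteed; a fixed string like aaaaaaaaa illustrates the shape of such an s.)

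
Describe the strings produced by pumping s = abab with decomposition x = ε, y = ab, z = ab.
{xy^i z : i ≥ 0} = {(ab)^(i+1) : i ≥ 0} = {ab, abab, ababab, ...}

With x = ε, y = ab, z = ab: Pumping 'ab' gives strings of alternating a's and b's.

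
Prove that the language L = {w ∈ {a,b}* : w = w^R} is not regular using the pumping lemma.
Assume for contradiction that L is regular, and let p ≥ 1 be the pumping length given by the pumping lemma.
Choose s = a^p b a^p. Then s ∈ L (it reads the same in both directions) and |s| = 2p + 1 ≥ p.
By the pumping lemma, s = xyz for some x, y, z with |xy| ≤ p, |y| ≥ 1, and xy^i z ∈ L for every i ≥ 0.
Since |xy| ≤ p and the first p symbols of s are all a's, y = a^k for some k with 1 ≤ k ≤ p.

Take i = 0: xy⁰z = a^(p − k) b a^p.
Its reversal is a^p b a^(p − k). These differ because the block of a's before the unique b has length p − k in one and p in the other, and p − k ≠ p since k ≥ 1. So xy⁰z is not a palindrome, i.e. xy⁰z ∉ L.

This contradicts the pumping lemma, which requires xy^i z ∈ L for all i ≥ 0.
Hence L = {w ∈ {a,b}* : w = w^R} is not regular. ∎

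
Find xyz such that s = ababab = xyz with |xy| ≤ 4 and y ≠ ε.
x = 'ab', y = 'ab', z = 'ab'

For s = ababab and p = 4, one valid decomposition is:
- x = 'ab' (length 2)
- y = 'ab' (length 2)
- z = 'ab' (length 2)

Verification:
- xyz = 'ab' + 'ab' + 'ab' = ababab ✓
- |xy| = 4 ≤ 4 ✓
- |y| = 2 > 0 ✓

All pumping lemma constraints are satisfied.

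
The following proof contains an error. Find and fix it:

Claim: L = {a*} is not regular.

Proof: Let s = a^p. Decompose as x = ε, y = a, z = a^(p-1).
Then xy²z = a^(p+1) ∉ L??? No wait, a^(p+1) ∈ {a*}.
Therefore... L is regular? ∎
Error: The proof attempts to show a*  is not regular, but a* IS regular!

Correction: a* is a regular language (recognized by a simple DFA with one accepting state and self-loop on 'a'). The pumping lemma can only prove non-regularity, not regularity. For regular languages, pumping always works.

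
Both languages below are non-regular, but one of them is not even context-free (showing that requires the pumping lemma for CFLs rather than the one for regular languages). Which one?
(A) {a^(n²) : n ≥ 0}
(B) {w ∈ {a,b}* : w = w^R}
(A) {a^(n²) : n ≥ 0}

(A) {a^(n²) : n ≥ 0} requires the CFL pumping lemma.

- {w ∈ {a,b}* : w = w^R} is context-free (but not regular)
  • Can be shown non-regular with the regular pumping lemma
  • After pumping, the string is no longer symmetric

- {a^(n²) : n ≥ 0} is NOT context-free
  • Requires the CFL pumping lemma to prove
  • Gaps between squares grow unboundedly

The CFL pumping lemma is "stronger" in that it can prove non-membership
in the larger class of context-free languages.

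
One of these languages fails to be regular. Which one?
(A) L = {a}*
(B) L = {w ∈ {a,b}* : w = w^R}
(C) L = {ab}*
(B) {w ∈ {a,b}* : w = w^R}

(B) L = {w ∈ {a,b}* : w = w^R} is NOT regular.

The pumping lemma can be used to prove this:
After pumping, the string is no longer symmetric

The other languages are regular because they can be recognized by finite automata.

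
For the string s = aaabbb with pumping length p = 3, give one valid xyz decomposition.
x = '', y = 'aaa', z = 'bbb'

For s = aaabbb and p = 3, one valid decomposition is:
- x = '' (length 0)
- y = 'aaa' (length 3)
- z = 'bbb' (length 3)

Verification:
- xyz = '' + 'aaa' + 'bbb' = aaabbb ✓
- |xy| = 3 ≤ 3 ✓
- |y| = 3 > 0 ✓

All pumping lemma constraints are satisfied.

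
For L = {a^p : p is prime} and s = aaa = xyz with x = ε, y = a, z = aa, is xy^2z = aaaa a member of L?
No

xy²z = ε · aa · aa = aaaa.
aaaa has length 4 = 2 × 2, which is not prime, so it is not in L.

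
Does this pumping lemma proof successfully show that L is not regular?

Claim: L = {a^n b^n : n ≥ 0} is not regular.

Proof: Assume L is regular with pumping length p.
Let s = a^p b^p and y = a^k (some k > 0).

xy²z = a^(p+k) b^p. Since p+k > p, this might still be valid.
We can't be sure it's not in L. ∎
The proof is INCORRECT.

Error: The conclusion is wrong.
xy²z = a^(p+k) b^p is definitely NOT in L because the number of a's (p+k) ≠ number of b's (p).
The proof incorrectly doubts what is actually a valid contradiction.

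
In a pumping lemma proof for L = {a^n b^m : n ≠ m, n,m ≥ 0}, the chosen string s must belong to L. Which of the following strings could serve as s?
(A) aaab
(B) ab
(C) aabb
(A) aaab

The pumping lemma is applied to a string s that lies in L, so first check membership of each option:
- (A) aaab = a^3 b^1 with 3 ≠ 1, so it is in L ✓
- (B) ab = a^1 b^1 has n = m = 1, so it is not in L ✗
- (C) aabb = a^2 b^2 has n = m = 2, so it is not in L ✗

Only (A) aaab is in L, so it is the only candidate that could play the role of s.
(In a complete proof one picks s in terms of the pumping length p so that |s| ≥ p is guaranteed; a fixed string like aaab illustrates the shape of such an s.)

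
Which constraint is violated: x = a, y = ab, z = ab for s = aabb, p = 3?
Violated: xyz = s

The decomposition x = a, y = ab, z = ab for s = aabb with p = 3
violates the constraint: xyz = s

xyz = 'a' + 'ab' + 'ab' = 'aabab' ≠ 'aabb' = s. The decomposition doesn't reconstruct s.

Pumping lemma constraints:
1. xyz = s (decomposition is valid)
2. |xy| ≤ p
3. |y| > 0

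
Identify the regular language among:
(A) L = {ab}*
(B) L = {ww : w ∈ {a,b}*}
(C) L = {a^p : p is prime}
(A) {ab}*

(A) L = {ab}* is regular.

This can be recognized by a finite automaton (DFA/NFA).
Regular expressions like {ab}* define regular languages.

The other choices are not regular:
- {ww : w ∈ {a,b}*}: After pumping, the two halves no longer match
- {a^p : p is prime}: After pumping, the length becomes composite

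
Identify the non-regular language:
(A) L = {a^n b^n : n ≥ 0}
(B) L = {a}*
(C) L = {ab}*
(A) {a^n b^n : n ≥ 0}

(A) L = {a^n b^n : n ≥ 0} is NOT regular.

The pumping lemma can be used to prove this:
After pumping, the number of a's and b's become unequal

The other languages are regular because they can be recognized by finite automata.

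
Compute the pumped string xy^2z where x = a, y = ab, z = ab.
aababab

Given x = 'a', y = 'ab', z = 'ab' and i = 2:

xy^2z = x + y·y·...·y (2 times) + z
       = 'a' + 'ab'^2 + 'ab'
       = 'a' + 'abab' + 'ab'
       = 'aababab'

The pumped string is 'aababab' with length 7.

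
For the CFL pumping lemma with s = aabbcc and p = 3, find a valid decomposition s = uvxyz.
u='aa', v='b', x='b', y='c', z='c'

For s = aabbcc with pumping length p = 3:

One valid decomposition:
- u = 'aa'
- v = 'b'
- x = 'b'
- y = 'c'
- z = 'c'

Verification:
- uvxyz = 'aa' + 'b' + 'b' + 'c' + 'c' = aabbcc ✓
- |vxy| = |'bbc'| = 3 ≤ 3 ✓
- |vy| = |'bc'| = 2 > 0 ✓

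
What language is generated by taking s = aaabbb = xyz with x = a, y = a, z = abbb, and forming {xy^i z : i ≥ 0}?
{xy^i z : i ≥ 0} = {a^(2+i) b^3 : i ≥ 0} = {aabbb, aaabbb, aaaabbb, ...}

With x = a, y = a, z = abbb: Starting with aaabbb and pumping the second 'a', we get strings with 2+i a's followed by 3 b's for i = 0, 1, 2, ...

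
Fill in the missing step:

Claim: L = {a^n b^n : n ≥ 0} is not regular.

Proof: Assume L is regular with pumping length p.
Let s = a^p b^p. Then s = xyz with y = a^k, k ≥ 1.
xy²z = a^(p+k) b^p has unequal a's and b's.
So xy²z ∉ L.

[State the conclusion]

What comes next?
This contradicts the pumping lemma for regular languages,
which guarantees xy^i z ∈ L for all i ≥ 0.

Since our assumption that L is regular leads to a contradiction,
we conclude that L = {a^n b^n : n ≥ 0} is NOT regular. ∎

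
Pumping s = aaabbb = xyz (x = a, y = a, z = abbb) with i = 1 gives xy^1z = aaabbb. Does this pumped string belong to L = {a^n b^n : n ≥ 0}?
Yes

xy¹z = a · a · abbb = aaabbb.
aaabbb = a^3 b^3 has equal counts (3 = 3), so it is in L.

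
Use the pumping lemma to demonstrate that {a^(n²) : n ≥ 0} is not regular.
Assume for contradiction that L is regular, and let p ≥ 1 be the pumping length given by the pumping lemma.
Choose s = a^(p²). Then s ∈ L and |s| = p² ≥ p.
By the pumping lemma, s = xyz for some x, y, z with |xy| ≤ p, |y| ≥ 1, and xy^i z ∈ L for every i ≥ 0.
Here y = a^k for some k with 1 ≤ k ≤ |xy| ≤ p.

Take i = 2: |xy²z| = p² + k.
Now p² < p² + k ≤ p² + p < p² + 2p + 1 = (p + 1)².
So |xy²z| lies strictly between the consecutive squares p² and (p + 1)², hence is not a perfect square, and xy²z ∉ L.

This contradicts the pumping lemma, which requires xy^i z ∈ L for all i ≥ 0.
Hence L = {a^(n²) : n ≥ 0} is not regular. ∎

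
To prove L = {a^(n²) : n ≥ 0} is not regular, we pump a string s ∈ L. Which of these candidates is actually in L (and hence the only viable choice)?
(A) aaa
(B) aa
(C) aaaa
(C) aaaa

The pumping lemma is applied to a string s that lies in L, so first check membership of each option:
- (A) aaa has length 3, strictly between 1² = 1 and 2² = 4, so it is not in L ✗
- (B) aa has length 2, strictly between 1² = 1 and 2² = 4, so it is not in L ✗
- (C) aaaa has length 4 = 2², a perfect square, so it is in L ✓

Only (C) aaaa is in L, so it is the only candidate that could play the role of s.
(In a complete proof one picks s in terms of the pumping length p so that |s| ≥ p is guaranteed; a fixed string like aaaa illustrates the shape of such an s.)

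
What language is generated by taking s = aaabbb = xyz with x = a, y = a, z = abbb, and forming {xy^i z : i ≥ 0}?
{xy^i z : i ≥ 0} = {a^(2+i) b^3 : i ≥ 0} = {aabbb, aaabbb, aaaabbb, ...}

With x = a, y = a, z = abbb: Starting with aaabbb and pumping the second 'a', we get strings with 2+i a's followed by 3 b's for i = 0, 1, 2, ...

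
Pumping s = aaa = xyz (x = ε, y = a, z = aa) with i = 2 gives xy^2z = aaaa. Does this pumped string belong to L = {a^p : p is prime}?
No

xy²z = ε · aa · aa = aaaa.
aaaa has length 4 = 2 × 2, which is not prime, so it is not in L.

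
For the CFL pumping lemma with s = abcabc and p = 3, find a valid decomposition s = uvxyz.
u='ab', v='c', x='a', y='b', z='c'

For s = abcabc with pumping length p = 3:

One valid decomposition:
- u = 'ab'
- v = 'c'
- x = 'a'
- y = 'b'
- z = 'c'

Verification:
- uvxyz = 'ab' + 'c' + 'a' + 'b' + 'c' = abcabc ✓
- |vxy| = |'cab'| = 3 ≤ 3 ✓
- |vy| = |'cb'| = 2 > 0 ✓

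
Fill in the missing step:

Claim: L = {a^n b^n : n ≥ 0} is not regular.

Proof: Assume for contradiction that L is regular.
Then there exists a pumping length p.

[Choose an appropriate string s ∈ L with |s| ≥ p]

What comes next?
s = a^p b^p

This string is in L (has equal a's and b's) and has length 2p ≥ p.
Any decomposition xyz with |xy| ≤ p means y consists only of a's,
so pumping will unbalance the counts.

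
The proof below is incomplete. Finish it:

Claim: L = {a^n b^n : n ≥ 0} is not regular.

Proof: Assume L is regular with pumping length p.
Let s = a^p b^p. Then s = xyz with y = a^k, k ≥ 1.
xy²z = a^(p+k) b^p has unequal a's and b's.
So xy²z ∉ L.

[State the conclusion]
This contradicts the pumping lemma for regular languages,
which guarantees xy^i z ∈ L for all i ≥ 0.

Since our assumption that L is regular leads to a contradiction,
we conclude that L = {a^n b^n : n ≥ 0} is NOT regular. ∎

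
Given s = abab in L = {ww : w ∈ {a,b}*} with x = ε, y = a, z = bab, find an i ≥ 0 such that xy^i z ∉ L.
i = 0

xy⁰z = ε · ε · bab = bab; bab has odd length 3, so it cannot be written as ww and is not in L.
(Other choices also work, e.g. i = 2, 3; only i = 1 is guaranteed to stay in L since xy¹z = s.)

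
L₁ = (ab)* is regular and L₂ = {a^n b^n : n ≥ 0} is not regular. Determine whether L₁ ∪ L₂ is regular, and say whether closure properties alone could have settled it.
No — L₁ ∪ L₂ is not regular.

Let U = (ab)* ∪ {a^n b^n}. If U were regular, then U ∩ aa*bb* would be regular (closure under intersection with a regular language). But (ab)* ∩ aa*bb* = {ab} and {a^n b^n} ∩ aa*bb* = {a^n b^n : n ≥ 1}, so U ∩ aa*bb* = {a^n b^n : n ≥ 1}, which is not regular. Hence U is not regular.

Note that the bare facts "L₁ regular, L₂ non-regular" do not settle the question by themselves: the closure of regular languages under ∪, ∩, complement and difference applies only when BOTH operands are regular. With a non-regular operand the result can come out regular or non-regular depending on the specific languages, so one has to work out L₁ ∪ L₂ for this particular pair, as above.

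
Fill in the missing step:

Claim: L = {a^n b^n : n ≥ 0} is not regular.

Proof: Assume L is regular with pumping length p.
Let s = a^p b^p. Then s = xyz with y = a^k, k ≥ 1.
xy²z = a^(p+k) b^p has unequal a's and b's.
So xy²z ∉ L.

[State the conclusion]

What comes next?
This contradicts the pumping lemma for regular languages,
which guarantees xy^i z ∈ L for all i ≥ 0.

Since our assumption that L is regular leads to a contradiction,
we conclude that L = {a^n b^n : n ≥ 0} is NOT regular. ∎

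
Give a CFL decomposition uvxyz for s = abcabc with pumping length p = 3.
u='ab', v='c', x='a', y='b', z='c'

For s = abcabc with pumping length p = 3:

One valid decomposition:
- u = 'ab'
- v = 'c'
- x = 'a'
- y = 'b'
- z = 'c'

Verification:
- uvxyz = 'ab' + 'c' + 'a' + 'b' + 'c' = abcabc ✓
- |vxy| = |'cab'| = 3 ≤ 3 ✓
- |vy| = |'cb'| = 2 > 0 ✓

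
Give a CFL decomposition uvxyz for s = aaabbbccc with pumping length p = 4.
u='aa', v='a', x='bb', y='b', z='ccc'

For s = aaabbbccc with pumping length p = 4:

One valid decomposition:
- u = 'aa'
- v = 'a'
- x = 'bb'
- y = 'b'
- z = 'ccc'

Verification:
- uvxyz = 'aa' + 'a' + 'bb' + 'b' + 'ccc' = aaabbbccc ✓
- |vxy| = |'abbb'| = 4 ≤ 4 ✓
- |vy| = |'ab'| = 2 > 0 ✓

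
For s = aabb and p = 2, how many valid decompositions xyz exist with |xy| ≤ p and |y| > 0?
3

For s = 'aabb' with pumping length p = 2:

Constraints: |xy| ≤ 2, |y| > 0

Valid decompositions (|xy| ≤ p, |y| ≥ 1):
  • x='', y='a', z='abb'
  • x='a', y='a', z='bb'
  • x='', y='aa', z='bb'

Total count: 3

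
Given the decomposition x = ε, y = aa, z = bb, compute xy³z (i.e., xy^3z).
aaaaaabb

Given x = '', y = 'aa', z = 'bb' and i = 3:

xy^3z = x + y·y·...·y (3 times) + z
       = '' + 'aa'^3 + 'bb'
       = '' + 'aaaaaa' + 'bb'
       = 'aaaaaabb'

The pumped string is 'aaaaaabb' with length 8.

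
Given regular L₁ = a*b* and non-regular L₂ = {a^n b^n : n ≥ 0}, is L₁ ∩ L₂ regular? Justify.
No — L₁ ∩ L₂ is not regular.

Every string a^n b^n already lies in a*b*, so L₁ ∩ L₂ = {a^n b^n : n ≥ 0} = L₂ itself, which is the standard non-regular language (pump s = a^p b^p).

Note that the bare facts "L₁ regular, L₂ non-regular" do not settle the question by themselves: the closure of regular languages under ∪, ∩, complement and difference applies only when BOTH operands are regular. With a non-regular operand the result can come out regular or non-regular depending on the specific languages, so one has to work out L₁ ∩ L₂ for this particular pair, as above.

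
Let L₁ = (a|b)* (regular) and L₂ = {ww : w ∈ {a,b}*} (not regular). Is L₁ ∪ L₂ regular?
Yes — L₁ ∪ L₂ is regular.

{ww} ⊆ (a|b)*, so L₁ ∪ L₂ = (a|b)*, which is regular.

Note that the bare facts "L₁ regular, L₂ non-regular" do not settle the question by themselves: the closure of regular languages under ∪, ∩, complement and difference applies only when BOTH operands are regular. With a non-regular operand the result can come out regular or non-regular depending on the specific languages, so one has to work out L₁ ∪ L₂ for this particular pair, as above.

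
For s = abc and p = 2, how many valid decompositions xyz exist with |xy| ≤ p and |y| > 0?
3

For s = 'abc' with pumping length p = 2:

Constraints: |xy| ≤ 2, |y| > 0

Valid decompositions (|xy| ≤ p, |y| ≥ 1):
  • x='', y='a', z='bc'
  • x='a', y='b', z='c'
  • x='', y='ab', z='c'

Total count: 3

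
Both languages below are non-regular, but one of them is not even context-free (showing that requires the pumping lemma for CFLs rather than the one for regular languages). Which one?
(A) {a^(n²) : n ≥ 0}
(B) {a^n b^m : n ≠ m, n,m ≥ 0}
(A) {a^(n²) : n ≥ 0}

(A) {a^(n²) : n ≥ 0} requires the CFL pumping lemma.

- {a^n b^m : n ≠ m, n,m ≥ 0} is context-free (but not regular)
  • Can be shown non-regular with the regular pumping lemma
  • After pumping a's, we can make n = m

- {a^(n²) : n ≥ 0} is NOT context-free
  • Requires the CFL pumping lemma to prove
  • Gaps between squares grow unboundedly

The CFL pumping lemma is "stronger" in that it can prove non-membership
in the larger class of context-free languages.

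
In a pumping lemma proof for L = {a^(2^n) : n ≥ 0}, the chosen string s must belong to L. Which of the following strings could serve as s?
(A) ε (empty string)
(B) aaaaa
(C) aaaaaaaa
(C) aaaaaaaa

The pumping lemma is applied to a string s that lies in L, so first check membership of each option:
- (A) ε has length 0, which is not a power of 2, so it is not in L ✗
- (B) aaaaa has length 5, strictly between 2^2 = 4 and 2^3 = 8, so it is not in L ✗
- (C) aaaaaaaa has length 8 = 2^3, so it is in L ✓

Only (C) aaaaaaaa is in L, so it is the only candidate that could play the role of s.
(In a complete proof one picks s in terms of the pumping length p so that |s| ≥ p is guaranteed; a fixed string like aaaaaaaa illustrates the shape of such an s.)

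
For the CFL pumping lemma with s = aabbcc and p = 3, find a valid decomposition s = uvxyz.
u='aa', v='b', x='b', y='c', z='c'

For s = aabbcc with pumping length p = 3:

One valid decomposition:
- u = 'aa'
- v = 'b'
- x = 'b'
- y = 'c'
- z = 'c'

Verification:
- uvxyz = 'aa' + 'b' + 'b' + 'c' + 'c' = aabbcc ✓
- |vxy| = |'bbc'| = 3 ≤ 3 ✓
- |vy| = |'bc'| = 2 > 0 ✓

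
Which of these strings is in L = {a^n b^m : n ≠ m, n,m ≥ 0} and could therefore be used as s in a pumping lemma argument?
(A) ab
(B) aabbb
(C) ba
(B) aabbb

The pumping lemma is applied to a string s that lies in L, so first check membership of each option:
- (A) ab = a^1 b^1 has n = m = 1, so it is not in L ✗
- (B) aabbb = a^2 b^3 with 2 ≠ 3, so it is in L ✓
- (C) ba has an a after a b, so it is not of the form a^n b^m and is not in L ✗

Only (B) aabbb is in L, so it is the only candidate that could play the role of s.
(In a complete proof one picks s in terms of the pumping length p so that |s| ≥ p is guaranteed; a fixed string like aabbb illustrates the shape of such an s.)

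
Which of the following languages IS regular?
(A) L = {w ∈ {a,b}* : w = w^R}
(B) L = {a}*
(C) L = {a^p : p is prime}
(B) {a}*

(B) L = {a}* is regular.

This can be recognized by a finite automaton (DFA/NFA).
Regular expressions like {a}* define regular languages.

The other choices are not regular:
- {a^p : p is prime}: After pumping, the length becomes composite
- {w ∈ {a,b}* : w = w^R}: After pumping, the string is no longer symmetric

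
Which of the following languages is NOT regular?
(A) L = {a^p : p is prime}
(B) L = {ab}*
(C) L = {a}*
(A) {a^p : p is prime}

(A) L = {a^p : p is prime} is NOT regular.

The pumping lemma can be used to prove this:
After pumping, the length becomes composite

The other languages are regular because they can be recognized by finite automata.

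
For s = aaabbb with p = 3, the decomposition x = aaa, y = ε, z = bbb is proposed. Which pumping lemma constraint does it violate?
Violated: |y| > 0

The decomposition x = aaa, y = ε, z = bbb for s = aaabbb with p = 3
violates the constraint: |y| > 0

|y| = 0, but the pumping lemma requires |y| > 0 (y must be non-empty).

Pumping lemma constraints:
1. xyz = s (decomposition is valid)
2. |xy| ≤ p
3. |y| > 0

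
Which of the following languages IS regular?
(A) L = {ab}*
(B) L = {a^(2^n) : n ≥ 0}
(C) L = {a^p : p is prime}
(A) {ab}*

(A) L = {ab}* is regular.

This can be recognized by a finite automaton (DFA/NFA).
Regular expressions like {ab}* define regular languages.

The other choices are not regular:
- {a^(2^n) : n ≥ 0}: After pumping, length is no longer a power of 2
- {a^p : p is prime}: After pumping, the length becomes composite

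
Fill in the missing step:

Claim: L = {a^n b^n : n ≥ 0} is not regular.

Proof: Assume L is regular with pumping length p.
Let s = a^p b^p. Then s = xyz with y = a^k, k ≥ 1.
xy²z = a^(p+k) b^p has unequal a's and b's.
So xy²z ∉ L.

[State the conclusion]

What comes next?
This contradicts the pumping lemma for regular languages,
which guarantees xy^i z ∈ L for all i ≥ 0.

Since our assumption that L is regular leads to a contradiction,
we conclude that L = {a^n b^n : n ≥ 0} is NOT regular. ∎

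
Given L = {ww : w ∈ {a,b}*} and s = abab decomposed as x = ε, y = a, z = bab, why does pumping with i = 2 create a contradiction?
xy²z = aabab ∉ L

Pumping with i = 2 replaces y = a by y² = aa:
- Original: s = xyz = abab; abab splits into halves ab · ab, which are equal, so it is in L (w = ab)
- Pumped: xy²z = ε · aa · bab = aabab
- aabab has odd length 5, so it cannot be written as ww and is not in L

The pumping lemma would require xy²z ∈ L, so this decomposition yields a contradiction.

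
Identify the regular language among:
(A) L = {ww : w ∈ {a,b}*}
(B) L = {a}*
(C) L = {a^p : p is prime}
(B) {a}*

(B) L = {a}* is regular.

This can be recognized by a finite automaton (DFA/NFA).
Regular expressions like {a}* define regular languages.

The other choices are not regular:
- {ww : w ∈ {a,b}*}: After pumping, the two halves no longer match
- {a^p : p is prime}: After pumping, the length becomes composite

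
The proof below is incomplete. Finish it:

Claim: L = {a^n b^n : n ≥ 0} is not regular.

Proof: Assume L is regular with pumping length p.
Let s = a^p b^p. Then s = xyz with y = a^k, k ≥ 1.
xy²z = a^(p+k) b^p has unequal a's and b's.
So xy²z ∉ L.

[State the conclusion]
This contradicts the pumping lemma for regular languages,
which guarantees xy^i z ∈ L for all i ≥ 0.

Since our assumption that L is regular leads to a contradiction,
we conclude that L = {a^n b^n : n ≥ 0} is NOT regular. ∎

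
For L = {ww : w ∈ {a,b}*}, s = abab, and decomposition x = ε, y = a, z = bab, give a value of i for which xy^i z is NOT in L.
i = 2

xy²z = ε · aa · bab = aabab; aabab has odd length 5, so it cannot be written as ww and is not in L.
(Other choices also work, e.g. i = 0, 3; only i = 1 is guaranteed to stay in L since xy¹z = s.)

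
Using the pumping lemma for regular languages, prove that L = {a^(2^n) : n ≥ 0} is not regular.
Assume for contradiction that L is regular, and let p ≥ 1 be the pumping length given by the pumping lemma.
Choose s = a^(2^p). Then s ∈ L and |s| = 2^p ≥ p.
By the pumping lemma, s = xyz for some x, y, z with |xy| ≤ p, |y| ≥ 1, and xy^i z ∈ L for every i ≥ 0.
Here y = a^k for some k with 1 ≤ k ≤ |xy| ≤ p, and p < 2^p.

Take i = 2: |xy²z| = 2^p + k.
Now 2^p < 2^p + k ≤ 2^p + p < 2^p + 2^p = 2^(p+1).
So |xy²z| lies strictly between the consecutive powers of two 2^p and 2^(p+1), hence is not a power of 2, and xy²z ∉ L.

This contradicts the pumping lemma, which requires xy^i z ∈ L for all i ≥ 0.
Hence L = {a^(2^n) : n ≥ 0} is not regular. ∎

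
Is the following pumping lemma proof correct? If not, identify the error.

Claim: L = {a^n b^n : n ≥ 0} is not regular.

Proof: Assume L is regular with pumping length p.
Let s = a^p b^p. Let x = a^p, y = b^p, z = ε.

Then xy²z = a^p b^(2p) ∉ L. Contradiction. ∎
The proof is INCORRECT.

Error: The decomposition violates |xy| ≤ p.
With x = a^p and y = b^p, we have |xy| = 2p > p.
The pumping lemma requires |xy| ≤ p, so y must be within the first p characters.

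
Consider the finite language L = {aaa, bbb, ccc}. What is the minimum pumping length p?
p = 4

For a finite language L, the pumping lemma holds vacuously if p > max|s| for s ∈ L.

The longest string in L = {aaa, bbb, ccc} has length 3.
If p = 4, then no string s ∈ L has |s| ≥ p, so the condition is vacuously true.

The minimum pumping length is p = 4.

Why no smaller p works: for any p ≤ 3, the longest string s ∈ L has |s| = 3 ≥ p, so it would
have to be pumpable; but pumping up (i = 2, 3, ...) produces ever longer strings, which cannot all lie in the
finite language L. So the pumping property fails for every p ≤ 3.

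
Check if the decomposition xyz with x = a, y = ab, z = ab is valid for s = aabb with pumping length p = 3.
Violated: xyz = s

The decomposition x = a, y = ab, z = ab for s = aabb with p = 3
violates the constraint: xyz = s

xyz = 'a' + 'ab' + 'ab' = 'aabab' ≠ 'aabb' = s. The decomposition doesn't reconstruct s.

Pumping lemma constraints:
1. xyz = s (decomposition is valid)
2. |xy| ≤ p
3. |y| > 0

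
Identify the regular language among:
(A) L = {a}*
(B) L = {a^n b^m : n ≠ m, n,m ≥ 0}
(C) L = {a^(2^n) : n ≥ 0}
(A) {a}*

(A) L = {a}* is regular.

This can be recognized by a finite automaton (DFA/NFA).
Regular expressions like {a}* define regular languages.

The other choices are not regular:
- {a^(2^n) : n ≥ 0}: After pumping, length is no longer a power of 2
- {a^n b^m : n ≠ m, n,m ≥ 0}: After pumping a's, we can make n = m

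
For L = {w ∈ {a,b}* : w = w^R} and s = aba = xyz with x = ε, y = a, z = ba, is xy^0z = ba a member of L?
No

xy⁰z = ε · ε · ba = ba.
ba reversed is ab ≠ ba, so it is not a palindrome and is not in L.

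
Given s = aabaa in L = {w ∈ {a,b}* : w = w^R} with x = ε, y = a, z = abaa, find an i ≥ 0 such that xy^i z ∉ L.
i = 2

xy²z = ε · aa · abaa = aaabaa; aaabaa reversed is aabaaa ≠ aaabaa, so it is not a palindrome and is not in L.
(Other choices also work, e.g. i = 0, 3; only i = 1 is guaranteed to stay in L since xy¹z = s.)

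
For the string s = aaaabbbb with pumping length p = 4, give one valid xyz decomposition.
x = 'aa', y = 'aa', z = 'bbbb'

For s = aaaabbbb and p = 4, one valid decomposition is:
- x = 'aa' (length 2)
- y = 'aa' (length 2)
- z = 'bbbb' (length 4)

Verification:
- xyz = 'aa' + 'aa' + 'bbbb' = aaaabbbb ✓
- |xy| = 4 ≤ 4 ✓
- |y| = 2 > 0 ✓

All pumping lemma constraints are satisfied.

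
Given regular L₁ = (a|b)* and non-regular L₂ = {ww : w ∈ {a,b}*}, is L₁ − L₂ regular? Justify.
No — L₁ − L₂ is not regular.

L₁ − L₂ is the complement of {ww} within {a,b}*. If it were regular, its complement {ww} would be regular as well (regular languages are closed under complement) — contradiction. So L₁ − L₂ is not regular.

Note that the bare facts "L₁ regular, L₂ non-regular" do not settle the question by themselves: the closure of regular languages under ∪, ∩, complement and difference applies only when BOTH operands are regular. With a non-regular operand the result can come out regular or non-regular depending on the specific languages, so one has to work out L₁ − L₂ for this particular pair, as above.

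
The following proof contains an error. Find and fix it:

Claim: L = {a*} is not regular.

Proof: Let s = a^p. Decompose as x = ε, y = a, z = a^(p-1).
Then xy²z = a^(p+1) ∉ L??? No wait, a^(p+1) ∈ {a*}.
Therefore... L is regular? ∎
Error: The proof attempts to show a*  is not regular, but a* IS regular!

Correction: a* is a regular language (recognized by a simple DFA with one accepting state and self-loop on 'a'). The pumping lemma can only prove non-regularity, not regularity. For regular languages, pumping always works.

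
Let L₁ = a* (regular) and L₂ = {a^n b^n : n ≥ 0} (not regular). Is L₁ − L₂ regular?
Yes — L₁ − L₂ is regular.

The only string of a* that lies in {a^n b^n} is ε, so L₁ − L₂ = a* − {ε} = a⁺ = aa*, which is regular.

Note that the bare facts "L₁ regular, L₂ non-regular" do not settle the question by themselves: the closure of regular languages under ∪, ∩, complement and difference applies only when BOTH operands are regular. With a non-regular operand the result can come out regular or non-regular depending on the specific languages, so one has to work out L₁ − L₂ for this particular pair, as above.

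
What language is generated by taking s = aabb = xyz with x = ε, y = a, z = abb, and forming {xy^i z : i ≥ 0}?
{xy^i z : i ≥ 0} = {a^(i+1) b^2 : i ≥ 0} = {abb, aabb, aaabb, ...}

With x = ε, y = a, z = abb: Starting with aabb and pumping the first 'a' (z = abb keeps the second 'a'), we get strings with i+1 a's followed by 2 b's for i = 0, 1, 2, ...; note bb is not produced because z always contributes one a.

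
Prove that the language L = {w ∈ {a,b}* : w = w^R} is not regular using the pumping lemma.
Assume for contradiction that L is regular, and let p ≥ 1 be the pumping length given by the pumping lemma.
Choose s = a^p b a^p. Then s ∈ L (it reads the same in both directions) and |s| = 2p + 1 ≥ p.
By the pumping lemma, s = xyz for some x, y, z with |xy| ≤ p, |y| ≥ 1, and xy^i z ∈ L for every i ≥ 0.
Since |xy| ≤ p and the first p symbols of s are all a's, y = a^k for some k with 1 ≤ k ≤ p.

Take i = 0: xy⁰z = a^(p − k) b a^p.
Its reversal is a^p b a^(p − k). These differ because the block of a's before the unique b has length p − k in one and p in the other, and p − k ≠ p since k ≥ 1. So xy⁰z is not a palindrome, i.e. xy⁰z ∉ L.

This contradicts the pumping lemma, which requires xy^i z ∈ L for all i ≥ 0.
Hence L = {w ∈ {a,b}* : w = w^R} is not regular. ∎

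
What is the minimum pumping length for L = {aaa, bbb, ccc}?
p = 4

For a finite language L, the pumping lemma holds vacuously if p > max|s| for s ∈ L.

The longest string in L = {aaa, bbb, ccc} has length 3.
If p = 4, then no string s ∈ L has |s| ≥ p, so the condition is vacuously true.

The minimum pumping length is p = 4.

Why no smaller p works: for any p ≤ 3, the longest string s ∈ L has |s| = 3 ≥ p, so it would
have to be pumpable; but pumping up (i = 2, 3, ...) produces ever longer strings, which cannot all lie in the
finite language L. So the pumping property fails for every p ≤ 3.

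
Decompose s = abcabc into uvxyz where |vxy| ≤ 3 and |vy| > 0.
u='ab', v='c', x='a', y='b', z='c'

For s = abcabc with pumping length p = 3:

One valid decomposition:
- u = 'ab'
- v = 'c'
- x = 'a'
- y = 'b'
- z = 'c'

Verification:
- uvxyz = 'ab' + 'c' + 'a' + 'b' + 'c' = abcabc ✓
- |vxy| = |'cab'| = 3 ≤ 3 ✓
- |vy| = |'cb'| = 2 > 0 ✓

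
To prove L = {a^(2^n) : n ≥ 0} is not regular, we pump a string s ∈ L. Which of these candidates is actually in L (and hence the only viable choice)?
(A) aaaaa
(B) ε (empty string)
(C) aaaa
(C) aaaa

The pumping lemma is applied to a string s that lies in L, so first check membership of each option:
- (A) aaaaa has length 5, strictly between 2^2 = 4 and 2^3 = 8, so it is not in L ✗
- (B) ε has length 0, which is not a power of 2, so it is not in L ✗
- (C) aaaa has length 4 = 2^2, so it is in L ✓

Only (C) aaaa is in L, so it is the only candidate that could play the role of s.
(In a complete proof one picks s in terms of the pumping length p so that |s| ≥ p is guaranteed; a fixed string like aaaa illustrates the shape of such an s.)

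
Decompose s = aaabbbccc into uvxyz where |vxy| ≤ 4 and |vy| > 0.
u='aa', v='a', x='bb', y='b', z='ccc'

For s = aaabbbccc with pumping length p = 4:

One valid decomposition:
- u = 'aa'
- v = 'a'
- x = 'bb'
- y = 'b'
- z = 'ccc'

Verification:
- uvxyz = 'aa' + 'a' + 'bb' + 'b' + 'ccc' = aaabbbccc ✓
- |vxy| = |'abbb'| = 4 ≤ 4 ✓
- |vy| = |'ab'| = 2 > 0 ✓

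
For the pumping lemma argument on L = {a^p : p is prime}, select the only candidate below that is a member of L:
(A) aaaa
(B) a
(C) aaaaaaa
(C) aaaaaaa

The pumping lemma is applied to a string s that lies in L, so first check membership of each option:
- (A) aaaa has length 4 = 2 × 2, which is not prime, so it is not in L ✗
- (B) a has length 1, which is not prime, so it is not in L ✗
- (C) aaaaaaa has length 7, which is prime, so it is in L ✓

Only (C) aaaaaaa is in L, so it is the only candidate that could play the role of s.
(In a complete proof one picks s in terms of the pumping length p so that |s| ≥ p is guaranteed; a fixed string like aaaaaaa illustrates the shape of such an s.)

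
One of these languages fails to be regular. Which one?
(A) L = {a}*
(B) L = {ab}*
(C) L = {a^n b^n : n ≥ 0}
(C) {a^n b^n : n ≥ 0}

(C) L = {a^n b^n : n ≥ 0} is NOT regular.

The pumping lemma can be used to prove this:
After pumping, the number of a's and b's become unequal

The other languages are regular because they can be recognized by finite automata.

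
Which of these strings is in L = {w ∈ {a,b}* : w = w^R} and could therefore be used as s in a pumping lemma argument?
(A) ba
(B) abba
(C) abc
(B) abba

The pumping lemma is applied to a string s that lies in L, so first check membership of each option:
- (A) ba reversed is ab ≠ ba, so it is not a palindrome and is not in L ✗
- (B) abba reversed is abba, the same string, so it is a palindrome and is in L ✓
- (C) abc reversed is cba ≠ abc, so it is not a palindrome and is not in L ✗

Only (B) abba is in L, so it is the only candidate that could play the role of s.
(In a complete proof one picks s in terms of the pumping length p so that |s| ≥ p is guaranteed; a fixed string like abba illustrates the shape of such an s.)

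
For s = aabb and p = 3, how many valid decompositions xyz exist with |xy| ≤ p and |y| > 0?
6

For s = 'aabb' with pumping length p = 3:

Constraints: |xy| ≤ 3, |y| > 0

Valid decompositions (|xy| ≤ p, |y| ≥ 1):
  • x='', y='a', z='abb'
  • x='a', y='a', z='bb'
  • x='', y='aa', z='bb'
  • x='aa', y='b', z='b'
  • x='a', y='ab', z='b'
  • x='', y='aab', z='b'

Total count: 6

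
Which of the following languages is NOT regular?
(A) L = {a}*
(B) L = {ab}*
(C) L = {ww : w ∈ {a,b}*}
(C) {ww : w ∈ {a,b}*}

(C) L = {ww : w ∈ {a,b}*} is NOT regular.

The pumping lemma can be used to prove this:
After pumping, the two halves no longer match

The other languages are regular because they can be recognized by finite automata.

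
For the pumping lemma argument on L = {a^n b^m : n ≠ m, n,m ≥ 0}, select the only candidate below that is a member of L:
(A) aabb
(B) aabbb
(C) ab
(B) aabbb

The pumping lemma is applied to a string s that lies in L, so first check membership of each option:
- (A) aabb = a^2 b^2 has n = m = 2, so it is not in L ✗
- (B) aabbb = a^2 b^3 with 2 ≠ 3, so it is in L ✓
- (C) ab = a^1 b^1 has n = m = 1, so it is not in L ✗

Only (B) aabbb is in L, so it is the only candidate that could play the role of s.
(In a complete proof one picks s in terms of the pumping length p so that |s| ≥ p is guaranteed; a fixed string like aabbb illustrates the shape of such an s.)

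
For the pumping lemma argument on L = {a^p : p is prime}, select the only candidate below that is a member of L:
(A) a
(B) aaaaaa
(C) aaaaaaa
(C) aaaaaaa

The pumping lemma is applied to a string s that lies in L, so first check membership of each option:
- (A) a has length 1, which is not prime, so it is not in L ✗
- (B) aaaaaa has length 6 = 2 × 3, which is not prime, so it is not in L ✗
- (C) aaaaaaa has length 7, which is prime, so it is in L ✓

Only (C) aaaaaaa is in L, so it is the only candidate that could play the role of s.
(In a complete proof one picks s in terms of the pumping length p so that |s| ≥ p is guaranteed; a fixed string like aaaaaaa illustrates the shape of such an s.)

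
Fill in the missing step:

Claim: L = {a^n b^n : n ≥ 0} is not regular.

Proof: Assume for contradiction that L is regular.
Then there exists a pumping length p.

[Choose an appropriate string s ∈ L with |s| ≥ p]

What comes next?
s = a^p b^p

This string is in L (has equal a's and b's) and has length 2p ≥ p.
Any decomposition xyz with |xy| ≤ p means y consists only of a's,
so pumping will unbalance the counts.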